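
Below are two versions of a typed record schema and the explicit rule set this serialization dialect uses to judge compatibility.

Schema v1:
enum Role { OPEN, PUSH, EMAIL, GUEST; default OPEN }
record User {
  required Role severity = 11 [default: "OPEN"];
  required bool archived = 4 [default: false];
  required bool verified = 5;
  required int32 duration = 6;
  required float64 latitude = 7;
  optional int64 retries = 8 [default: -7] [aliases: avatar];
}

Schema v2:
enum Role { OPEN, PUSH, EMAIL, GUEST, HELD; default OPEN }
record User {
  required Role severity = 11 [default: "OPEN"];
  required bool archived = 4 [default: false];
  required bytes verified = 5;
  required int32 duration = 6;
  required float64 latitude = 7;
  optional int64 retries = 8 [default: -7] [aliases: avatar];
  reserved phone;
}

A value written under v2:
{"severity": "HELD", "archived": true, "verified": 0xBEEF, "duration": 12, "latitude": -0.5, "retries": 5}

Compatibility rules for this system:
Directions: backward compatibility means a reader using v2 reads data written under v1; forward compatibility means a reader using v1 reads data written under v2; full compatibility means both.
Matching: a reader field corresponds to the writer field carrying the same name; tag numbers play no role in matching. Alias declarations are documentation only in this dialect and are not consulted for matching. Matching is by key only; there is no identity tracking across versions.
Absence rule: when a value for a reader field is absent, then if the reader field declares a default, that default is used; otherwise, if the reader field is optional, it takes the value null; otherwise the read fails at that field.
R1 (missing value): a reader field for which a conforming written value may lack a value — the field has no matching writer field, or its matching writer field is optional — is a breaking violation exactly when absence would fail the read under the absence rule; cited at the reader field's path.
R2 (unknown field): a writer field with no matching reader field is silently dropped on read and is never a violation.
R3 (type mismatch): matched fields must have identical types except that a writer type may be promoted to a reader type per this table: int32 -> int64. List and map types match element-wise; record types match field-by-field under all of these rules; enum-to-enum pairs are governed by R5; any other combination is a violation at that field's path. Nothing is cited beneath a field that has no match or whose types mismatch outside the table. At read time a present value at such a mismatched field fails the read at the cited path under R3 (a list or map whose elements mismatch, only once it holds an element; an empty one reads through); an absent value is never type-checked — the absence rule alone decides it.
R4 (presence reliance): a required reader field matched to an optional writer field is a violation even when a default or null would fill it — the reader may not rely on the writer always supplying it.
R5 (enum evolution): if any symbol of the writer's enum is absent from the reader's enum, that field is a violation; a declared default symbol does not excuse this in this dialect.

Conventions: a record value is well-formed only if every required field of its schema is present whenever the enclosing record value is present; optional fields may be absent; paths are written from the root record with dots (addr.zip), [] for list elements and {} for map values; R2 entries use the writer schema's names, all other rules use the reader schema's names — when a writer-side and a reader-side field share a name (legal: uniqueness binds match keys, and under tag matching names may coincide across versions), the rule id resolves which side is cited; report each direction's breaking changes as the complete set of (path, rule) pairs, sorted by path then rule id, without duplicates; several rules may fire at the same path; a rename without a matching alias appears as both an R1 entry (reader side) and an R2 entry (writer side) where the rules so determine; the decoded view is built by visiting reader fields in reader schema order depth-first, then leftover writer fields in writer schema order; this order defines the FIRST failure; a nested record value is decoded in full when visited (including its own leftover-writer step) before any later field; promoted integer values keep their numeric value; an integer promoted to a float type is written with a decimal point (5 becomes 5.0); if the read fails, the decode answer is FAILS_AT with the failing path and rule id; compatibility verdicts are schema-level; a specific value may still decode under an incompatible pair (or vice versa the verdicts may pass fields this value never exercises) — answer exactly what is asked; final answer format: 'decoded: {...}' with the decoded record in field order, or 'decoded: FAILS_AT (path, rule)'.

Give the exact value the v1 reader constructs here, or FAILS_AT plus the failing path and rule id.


decoded: FAILS_AT (severity, R5)

in User below, arrows point writer -> reader
decode (reader v1):
  read fails at severity under R5
  => FAILS_AT (severity, R5)
checking off the User differences that do not matter here:
  field verified in record User: type bool changed to bytes -> matters for User compatibility verdicts, not for this value's decode


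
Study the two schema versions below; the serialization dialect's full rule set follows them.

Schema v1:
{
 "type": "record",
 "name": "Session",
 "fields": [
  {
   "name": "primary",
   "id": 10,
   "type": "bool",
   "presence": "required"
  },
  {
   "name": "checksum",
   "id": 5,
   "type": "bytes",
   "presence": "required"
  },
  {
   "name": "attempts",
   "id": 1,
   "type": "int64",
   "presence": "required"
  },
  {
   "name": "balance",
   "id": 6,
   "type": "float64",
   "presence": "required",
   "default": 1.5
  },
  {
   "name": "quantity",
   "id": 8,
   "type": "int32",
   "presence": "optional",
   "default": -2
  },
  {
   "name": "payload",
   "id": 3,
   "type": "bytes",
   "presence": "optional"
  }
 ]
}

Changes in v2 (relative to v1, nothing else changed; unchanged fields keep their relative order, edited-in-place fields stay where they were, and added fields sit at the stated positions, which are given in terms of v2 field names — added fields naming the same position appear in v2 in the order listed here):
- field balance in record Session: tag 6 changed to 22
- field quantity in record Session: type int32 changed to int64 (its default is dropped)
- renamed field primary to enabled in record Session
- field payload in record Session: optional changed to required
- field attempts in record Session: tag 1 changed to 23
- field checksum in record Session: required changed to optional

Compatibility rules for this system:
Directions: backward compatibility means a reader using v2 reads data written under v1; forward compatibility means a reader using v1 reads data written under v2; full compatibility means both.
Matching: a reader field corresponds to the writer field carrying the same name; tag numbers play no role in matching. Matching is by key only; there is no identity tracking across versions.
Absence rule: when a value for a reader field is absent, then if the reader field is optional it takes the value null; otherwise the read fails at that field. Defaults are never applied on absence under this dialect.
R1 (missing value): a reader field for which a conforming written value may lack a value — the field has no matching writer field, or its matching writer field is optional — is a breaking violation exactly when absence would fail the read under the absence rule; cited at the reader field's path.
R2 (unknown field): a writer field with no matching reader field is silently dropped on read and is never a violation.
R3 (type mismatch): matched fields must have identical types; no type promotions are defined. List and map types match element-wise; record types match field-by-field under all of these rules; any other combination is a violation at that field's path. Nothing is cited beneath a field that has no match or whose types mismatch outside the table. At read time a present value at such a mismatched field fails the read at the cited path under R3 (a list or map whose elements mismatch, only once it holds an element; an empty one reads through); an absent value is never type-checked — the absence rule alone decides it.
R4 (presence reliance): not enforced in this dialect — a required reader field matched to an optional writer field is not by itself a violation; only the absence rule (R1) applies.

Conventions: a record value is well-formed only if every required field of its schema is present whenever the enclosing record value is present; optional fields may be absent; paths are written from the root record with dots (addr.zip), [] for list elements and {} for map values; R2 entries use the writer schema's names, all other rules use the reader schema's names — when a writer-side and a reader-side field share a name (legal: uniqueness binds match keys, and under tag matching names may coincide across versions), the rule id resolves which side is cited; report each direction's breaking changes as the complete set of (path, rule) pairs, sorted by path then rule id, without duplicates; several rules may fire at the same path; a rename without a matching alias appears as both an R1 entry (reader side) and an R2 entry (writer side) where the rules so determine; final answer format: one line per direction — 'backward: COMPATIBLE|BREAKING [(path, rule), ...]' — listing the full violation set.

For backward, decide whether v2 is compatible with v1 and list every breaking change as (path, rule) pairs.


backward: BREAKING [(enabled, R1), (payload, R1), (quantity, R3)]

in Session below, arrows point writer -> reader
backward for Session (reader v2, writer v1):
  enabled: no writer match
  checksum <- checksum (bytes -> bytes, writer required)
  attempts <- attempts (int64 -> int64, writer required)
  balance <- balance (float64 -> float64, writer required)
  quantity <- quantity (int32 -> int64, writer optional)
  payload <- payload (bytes -> bytes, writer optional)
  leftover writer field: primary
  violation R1 at enabled
  violation R1 at payload
  violation R3 at quantity
  backward on Session therefore BREAKING (3)
the other Session changes do not affect what is asked:
  field balance in record Session: tag 6 changed to 22 -> fires no rule on Session, leaving the asked answer as it is
  field attempts in record Session: tag 1 changed to 23 -> fires no rule on Session, leaving the asked answer as it is
  field checksum in record Session: required changed to optional -> affects forward compatibility only, which is not asked


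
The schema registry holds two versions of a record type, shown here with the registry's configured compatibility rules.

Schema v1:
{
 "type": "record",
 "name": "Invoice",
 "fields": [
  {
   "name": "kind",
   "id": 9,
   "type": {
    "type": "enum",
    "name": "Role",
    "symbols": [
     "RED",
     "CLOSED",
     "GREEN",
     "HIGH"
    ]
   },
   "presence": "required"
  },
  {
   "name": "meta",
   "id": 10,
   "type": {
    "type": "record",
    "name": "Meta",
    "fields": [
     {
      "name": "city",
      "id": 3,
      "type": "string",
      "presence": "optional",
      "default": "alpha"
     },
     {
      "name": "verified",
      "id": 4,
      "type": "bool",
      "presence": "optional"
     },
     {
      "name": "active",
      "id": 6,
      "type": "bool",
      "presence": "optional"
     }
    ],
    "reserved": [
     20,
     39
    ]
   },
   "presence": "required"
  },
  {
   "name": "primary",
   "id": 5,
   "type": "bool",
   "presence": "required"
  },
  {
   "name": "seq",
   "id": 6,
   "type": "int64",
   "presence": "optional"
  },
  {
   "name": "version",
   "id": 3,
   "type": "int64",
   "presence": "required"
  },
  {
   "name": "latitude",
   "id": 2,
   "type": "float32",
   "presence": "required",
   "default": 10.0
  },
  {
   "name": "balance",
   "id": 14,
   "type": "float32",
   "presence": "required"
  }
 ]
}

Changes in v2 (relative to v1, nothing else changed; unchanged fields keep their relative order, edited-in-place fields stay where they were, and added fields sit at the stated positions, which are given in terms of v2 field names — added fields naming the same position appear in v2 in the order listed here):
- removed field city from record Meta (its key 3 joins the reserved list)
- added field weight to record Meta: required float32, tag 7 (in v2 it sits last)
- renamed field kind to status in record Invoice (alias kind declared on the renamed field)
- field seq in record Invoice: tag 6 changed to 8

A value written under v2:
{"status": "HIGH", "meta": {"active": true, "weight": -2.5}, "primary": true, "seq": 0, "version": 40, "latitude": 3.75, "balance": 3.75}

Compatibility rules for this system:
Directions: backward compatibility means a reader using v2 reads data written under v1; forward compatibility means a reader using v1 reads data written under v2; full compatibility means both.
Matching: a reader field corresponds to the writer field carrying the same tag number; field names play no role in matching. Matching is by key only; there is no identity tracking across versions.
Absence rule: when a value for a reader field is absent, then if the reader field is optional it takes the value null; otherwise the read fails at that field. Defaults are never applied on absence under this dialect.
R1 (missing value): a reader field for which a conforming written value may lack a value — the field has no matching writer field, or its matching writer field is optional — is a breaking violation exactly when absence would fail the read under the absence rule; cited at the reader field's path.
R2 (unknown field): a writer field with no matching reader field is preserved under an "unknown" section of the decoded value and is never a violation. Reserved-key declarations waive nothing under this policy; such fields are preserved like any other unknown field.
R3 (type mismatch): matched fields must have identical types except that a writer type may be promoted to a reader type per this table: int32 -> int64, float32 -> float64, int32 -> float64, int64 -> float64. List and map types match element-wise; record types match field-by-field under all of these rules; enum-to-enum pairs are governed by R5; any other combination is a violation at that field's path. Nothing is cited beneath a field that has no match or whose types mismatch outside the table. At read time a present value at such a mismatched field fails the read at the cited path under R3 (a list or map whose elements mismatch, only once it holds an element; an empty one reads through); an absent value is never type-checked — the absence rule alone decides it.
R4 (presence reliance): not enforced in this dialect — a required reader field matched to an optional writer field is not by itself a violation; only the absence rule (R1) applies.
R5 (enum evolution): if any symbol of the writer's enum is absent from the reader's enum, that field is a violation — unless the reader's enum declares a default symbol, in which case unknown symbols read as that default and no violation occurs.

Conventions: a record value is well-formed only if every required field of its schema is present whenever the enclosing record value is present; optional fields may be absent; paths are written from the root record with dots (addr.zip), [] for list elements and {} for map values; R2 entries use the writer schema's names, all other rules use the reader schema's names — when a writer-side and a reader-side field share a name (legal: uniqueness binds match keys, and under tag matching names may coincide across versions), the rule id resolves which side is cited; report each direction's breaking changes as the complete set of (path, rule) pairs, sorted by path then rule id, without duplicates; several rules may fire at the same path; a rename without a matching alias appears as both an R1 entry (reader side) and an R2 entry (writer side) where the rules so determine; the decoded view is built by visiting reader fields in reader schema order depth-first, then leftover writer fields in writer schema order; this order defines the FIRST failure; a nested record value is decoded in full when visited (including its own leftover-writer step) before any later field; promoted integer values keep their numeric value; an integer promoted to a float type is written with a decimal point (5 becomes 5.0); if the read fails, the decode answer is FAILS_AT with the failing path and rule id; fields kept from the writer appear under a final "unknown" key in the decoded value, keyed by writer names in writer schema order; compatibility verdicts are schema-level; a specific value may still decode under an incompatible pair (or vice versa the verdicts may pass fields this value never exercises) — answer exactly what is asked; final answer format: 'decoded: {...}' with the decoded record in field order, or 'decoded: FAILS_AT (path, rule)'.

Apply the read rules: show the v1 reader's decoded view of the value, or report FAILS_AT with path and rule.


in Invoice below, arrows point writer -> reader
decoding the Invoice value with the v1 reader:
  kind := "HIGH" (from writer status)
  meta.city := null (missing; optional => null)
  meta.verified := null (missing; optional => null)
  meta.active := true
  writer meta.weight: kept under "unknown"
  primary := true
  seq := null (missing; optional => null)
  version := 40
  latitude := 3.75
  balance := 3.75
  writer seq: kept under "unknown"
  => decoded: {"kind": "HIGH", "meta": {"city": null, "verified": null, "active": true, "unknown": {"weight": -2.5}}, "primary": true, "seq": null, "version": 40, "latitude": 3.75, "balance": 3.75, "unknown": {"seq": 0}}
the other Invoice changes do not affect what is asked:
  removed field city from record Meta (its key 3 joins the reserved list) -> triggers nothing under the printed rules; the Invoice answer is the same either way
  renamed field kind to status in record Invoice (alias kind declared on the renamed field) -> triggers nothing under the printed rules; the Invoice answer is the same either way

decoded: {"kind": "HIGH", "meta": {"city": null, "verified": null, "active": true, "unknown": {"weight": -2.5}}, "primary": true, "seq": null, "version": 40, "latitude": 3.75, "balance": 3.75, "unknown": {"seq": 0}}


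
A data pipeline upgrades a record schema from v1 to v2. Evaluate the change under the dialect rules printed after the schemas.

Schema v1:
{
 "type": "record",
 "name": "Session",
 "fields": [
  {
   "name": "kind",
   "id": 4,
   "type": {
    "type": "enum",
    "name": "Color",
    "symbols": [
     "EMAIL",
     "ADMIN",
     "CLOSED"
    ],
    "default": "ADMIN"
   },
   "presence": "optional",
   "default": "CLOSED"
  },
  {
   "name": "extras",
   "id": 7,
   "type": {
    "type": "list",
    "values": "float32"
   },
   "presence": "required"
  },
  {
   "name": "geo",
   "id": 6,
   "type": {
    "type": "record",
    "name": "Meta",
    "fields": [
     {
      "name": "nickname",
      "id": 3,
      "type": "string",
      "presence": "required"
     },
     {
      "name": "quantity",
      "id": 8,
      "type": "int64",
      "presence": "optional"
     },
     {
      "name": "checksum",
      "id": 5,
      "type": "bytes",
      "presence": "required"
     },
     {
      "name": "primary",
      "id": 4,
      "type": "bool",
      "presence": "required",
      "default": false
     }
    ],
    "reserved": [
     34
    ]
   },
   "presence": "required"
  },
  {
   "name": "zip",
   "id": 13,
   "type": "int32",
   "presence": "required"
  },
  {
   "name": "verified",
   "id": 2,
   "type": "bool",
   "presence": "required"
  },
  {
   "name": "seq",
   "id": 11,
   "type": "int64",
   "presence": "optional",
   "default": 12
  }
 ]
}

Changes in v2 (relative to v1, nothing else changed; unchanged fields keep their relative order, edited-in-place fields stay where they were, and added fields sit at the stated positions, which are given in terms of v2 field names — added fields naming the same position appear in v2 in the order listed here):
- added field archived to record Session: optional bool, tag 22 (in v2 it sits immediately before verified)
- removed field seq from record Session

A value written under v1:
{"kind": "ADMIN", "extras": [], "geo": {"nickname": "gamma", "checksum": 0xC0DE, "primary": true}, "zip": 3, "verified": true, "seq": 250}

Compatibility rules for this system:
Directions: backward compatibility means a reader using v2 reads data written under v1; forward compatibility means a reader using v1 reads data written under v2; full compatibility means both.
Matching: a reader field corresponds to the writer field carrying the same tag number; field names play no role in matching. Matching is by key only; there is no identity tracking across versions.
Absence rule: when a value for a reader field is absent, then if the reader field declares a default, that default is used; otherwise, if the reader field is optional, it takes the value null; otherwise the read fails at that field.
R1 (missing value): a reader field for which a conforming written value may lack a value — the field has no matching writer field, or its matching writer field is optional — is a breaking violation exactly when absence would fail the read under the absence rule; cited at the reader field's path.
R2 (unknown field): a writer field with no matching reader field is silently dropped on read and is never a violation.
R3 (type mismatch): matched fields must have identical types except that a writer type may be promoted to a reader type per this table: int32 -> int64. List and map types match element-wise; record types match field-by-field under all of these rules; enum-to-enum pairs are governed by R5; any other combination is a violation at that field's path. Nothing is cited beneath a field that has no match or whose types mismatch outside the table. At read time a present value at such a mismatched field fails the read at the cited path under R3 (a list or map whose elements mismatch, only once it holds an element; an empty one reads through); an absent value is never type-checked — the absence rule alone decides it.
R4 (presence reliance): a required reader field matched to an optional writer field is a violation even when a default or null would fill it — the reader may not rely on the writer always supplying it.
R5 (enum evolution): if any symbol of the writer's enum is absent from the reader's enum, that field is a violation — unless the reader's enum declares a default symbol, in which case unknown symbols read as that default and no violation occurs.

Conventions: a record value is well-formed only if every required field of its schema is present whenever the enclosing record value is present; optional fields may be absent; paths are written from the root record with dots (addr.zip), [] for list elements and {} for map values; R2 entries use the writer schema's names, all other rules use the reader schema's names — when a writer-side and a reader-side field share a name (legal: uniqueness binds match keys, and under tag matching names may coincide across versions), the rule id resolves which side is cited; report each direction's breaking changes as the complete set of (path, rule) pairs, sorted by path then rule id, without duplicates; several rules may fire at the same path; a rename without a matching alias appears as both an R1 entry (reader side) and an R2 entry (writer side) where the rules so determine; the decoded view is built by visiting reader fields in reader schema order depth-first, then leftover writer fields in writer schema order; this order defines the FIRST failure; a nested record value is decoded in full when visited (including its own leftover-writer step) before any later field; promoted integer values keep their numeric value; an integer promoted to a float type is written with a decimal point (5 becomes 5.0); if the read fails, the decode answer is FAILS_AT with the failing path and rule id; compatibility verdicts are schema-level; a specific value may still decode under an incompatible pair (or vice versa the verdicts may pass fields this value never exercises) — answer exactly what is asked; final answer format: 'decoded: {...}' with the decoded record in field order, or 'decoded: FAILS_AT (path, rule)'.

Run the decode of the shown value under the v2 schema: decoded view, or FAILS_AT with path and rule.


in Session below, arrows point writer -> reader
decode (reader v2):
  kind := "ADMIN"
  extras := []
  geo.nickname := "gamma"
  geo.quantity := null (missing; optional => null)
  geo.checksum := 0xC0DE
  geo.primary := true
  zip := 3
  archived := null (missing; optional => null)
  verified := true
  writer seq: no reader field; dropped
  => decoded: {"kind": "ADMIN", "extras": [], "geo": {"nickname": "gamma", "quantity": null, "checksum": 0xC0DE, "primary": true}, "zip": 3, "archived": null, "verified": true}

decoded: {"kind": "ADMIN", "extras": [], "geo": {"nickname": "gamma", "quantity": null, "checksum": 0xC0DE, "primary": true}, "zip": 3, "archived": null, "verified": true}


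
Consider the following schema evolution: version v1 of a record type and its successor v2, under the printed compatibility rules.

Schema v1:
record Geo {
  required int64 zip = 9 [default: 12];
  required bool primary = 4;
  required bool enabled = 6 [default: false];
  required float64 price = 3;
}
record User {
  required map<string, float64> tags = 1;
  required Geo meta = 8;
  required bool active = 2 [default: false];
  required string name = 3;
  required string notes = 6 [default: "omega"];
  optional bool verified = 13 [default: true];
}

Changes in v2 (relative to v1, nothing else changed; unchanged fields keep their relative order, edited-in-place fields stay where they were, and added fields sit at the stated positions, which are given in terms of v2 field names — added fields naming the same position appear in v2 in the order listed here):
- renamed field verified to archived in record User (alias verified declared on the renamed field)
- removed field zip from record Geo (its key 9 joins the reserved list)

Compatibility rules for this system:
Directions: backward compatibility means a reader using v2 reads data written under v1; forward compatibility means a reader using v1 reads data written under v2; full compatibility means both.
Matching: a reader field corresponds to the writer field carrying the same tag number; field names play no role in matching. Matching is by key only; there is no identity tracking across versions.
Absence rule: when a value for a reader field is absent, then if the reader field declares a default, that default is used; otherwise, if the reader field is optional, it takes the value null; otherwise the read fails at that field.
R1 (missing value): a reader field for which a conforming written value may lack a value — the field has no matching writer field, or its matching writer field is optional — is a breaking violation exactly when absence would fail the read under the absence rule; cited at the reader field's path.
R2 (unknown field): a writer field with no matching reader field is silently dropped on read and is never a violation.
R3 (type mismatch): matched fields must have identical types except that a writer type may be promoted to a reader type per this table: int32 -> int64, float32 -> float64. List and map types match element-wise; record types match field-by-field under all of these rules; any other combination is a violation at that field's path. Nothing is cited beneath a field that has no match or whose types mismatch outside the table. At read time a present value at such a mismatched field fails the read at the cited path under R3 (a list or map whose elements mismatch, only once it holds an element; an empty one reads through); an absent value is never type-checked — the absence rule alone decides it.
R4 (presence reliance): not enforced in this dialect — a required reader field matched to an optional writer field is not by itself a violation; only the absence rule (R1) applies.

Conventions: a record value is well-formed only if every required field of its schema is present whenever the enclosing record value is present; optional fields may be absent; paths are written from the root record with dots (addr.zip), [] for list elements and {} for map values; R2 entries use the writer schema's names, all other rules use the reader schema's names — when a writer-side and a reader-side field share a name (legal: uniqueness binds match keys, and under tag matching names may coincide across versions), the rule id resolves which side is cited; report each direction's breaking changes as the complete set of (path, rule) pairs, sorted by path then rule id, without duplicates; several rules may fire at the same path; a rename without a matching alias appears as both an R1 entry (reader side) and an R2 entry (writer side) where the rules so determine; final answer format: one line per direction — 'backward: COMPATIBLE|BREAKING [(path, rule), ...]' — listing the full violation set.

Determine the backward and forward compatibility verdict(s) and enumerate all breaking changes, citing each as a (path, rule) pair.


backward: COMPATIBLE []; forward: COMPATIBLE []

in User below, arrows point writer -> reader
backward for User (reader v2, writer v1):
  writer required, map<string, float64> -> map<string, float64>: reader tags maps from writer tags
  writer required, Geo -> Geo: reader meta maps from writer meta
  writer required, bool -> bool: reader active maps from writer active
  writer required, string -> string: reader name maps from writer name
  writer required, string -> string: reader notes maps from writer notes
  writer optional, bool -> bool: reader archived maps from writer verified
  writer required, bool -> bool: reader meta.primary maps from writer meta.primary
  writer required, bool -> bool: reader meta.enabled maps from writer meta.enabled
  writer required, float64 -> float64: reader meta.price maps from writer meta.price
  meta.zip (writer side), unknown to reader
  nothing fires on User: backward is COMPATIBLE
forward for User (reader v1, writer v2):
  writer required, map<string, float64> -> map<string, float64>: reader tags maps from writer tags
  writer required, Geo -> Geo: reader meta maps from writer meta
  writer required, bool -> bool: reader active maps from writer active
  writer required, string -> string: reader name maps from writer name
  writer required, string -> string: reader notes maps from writer notes
  writer optional, bool -> bool: reader verified maps from writer archived
  meta.zip: no writer-side match
  writer required, bool -> bool: reader meta.primary maps from writer meta.primary
  writer required, bool -> bool: reader meta.enabled maps from writer meta.enabled
  writer required, float64 -> float64: reader meta.price maps from writer meta.price
  nothing fires on User: forward is COMPATIBLE


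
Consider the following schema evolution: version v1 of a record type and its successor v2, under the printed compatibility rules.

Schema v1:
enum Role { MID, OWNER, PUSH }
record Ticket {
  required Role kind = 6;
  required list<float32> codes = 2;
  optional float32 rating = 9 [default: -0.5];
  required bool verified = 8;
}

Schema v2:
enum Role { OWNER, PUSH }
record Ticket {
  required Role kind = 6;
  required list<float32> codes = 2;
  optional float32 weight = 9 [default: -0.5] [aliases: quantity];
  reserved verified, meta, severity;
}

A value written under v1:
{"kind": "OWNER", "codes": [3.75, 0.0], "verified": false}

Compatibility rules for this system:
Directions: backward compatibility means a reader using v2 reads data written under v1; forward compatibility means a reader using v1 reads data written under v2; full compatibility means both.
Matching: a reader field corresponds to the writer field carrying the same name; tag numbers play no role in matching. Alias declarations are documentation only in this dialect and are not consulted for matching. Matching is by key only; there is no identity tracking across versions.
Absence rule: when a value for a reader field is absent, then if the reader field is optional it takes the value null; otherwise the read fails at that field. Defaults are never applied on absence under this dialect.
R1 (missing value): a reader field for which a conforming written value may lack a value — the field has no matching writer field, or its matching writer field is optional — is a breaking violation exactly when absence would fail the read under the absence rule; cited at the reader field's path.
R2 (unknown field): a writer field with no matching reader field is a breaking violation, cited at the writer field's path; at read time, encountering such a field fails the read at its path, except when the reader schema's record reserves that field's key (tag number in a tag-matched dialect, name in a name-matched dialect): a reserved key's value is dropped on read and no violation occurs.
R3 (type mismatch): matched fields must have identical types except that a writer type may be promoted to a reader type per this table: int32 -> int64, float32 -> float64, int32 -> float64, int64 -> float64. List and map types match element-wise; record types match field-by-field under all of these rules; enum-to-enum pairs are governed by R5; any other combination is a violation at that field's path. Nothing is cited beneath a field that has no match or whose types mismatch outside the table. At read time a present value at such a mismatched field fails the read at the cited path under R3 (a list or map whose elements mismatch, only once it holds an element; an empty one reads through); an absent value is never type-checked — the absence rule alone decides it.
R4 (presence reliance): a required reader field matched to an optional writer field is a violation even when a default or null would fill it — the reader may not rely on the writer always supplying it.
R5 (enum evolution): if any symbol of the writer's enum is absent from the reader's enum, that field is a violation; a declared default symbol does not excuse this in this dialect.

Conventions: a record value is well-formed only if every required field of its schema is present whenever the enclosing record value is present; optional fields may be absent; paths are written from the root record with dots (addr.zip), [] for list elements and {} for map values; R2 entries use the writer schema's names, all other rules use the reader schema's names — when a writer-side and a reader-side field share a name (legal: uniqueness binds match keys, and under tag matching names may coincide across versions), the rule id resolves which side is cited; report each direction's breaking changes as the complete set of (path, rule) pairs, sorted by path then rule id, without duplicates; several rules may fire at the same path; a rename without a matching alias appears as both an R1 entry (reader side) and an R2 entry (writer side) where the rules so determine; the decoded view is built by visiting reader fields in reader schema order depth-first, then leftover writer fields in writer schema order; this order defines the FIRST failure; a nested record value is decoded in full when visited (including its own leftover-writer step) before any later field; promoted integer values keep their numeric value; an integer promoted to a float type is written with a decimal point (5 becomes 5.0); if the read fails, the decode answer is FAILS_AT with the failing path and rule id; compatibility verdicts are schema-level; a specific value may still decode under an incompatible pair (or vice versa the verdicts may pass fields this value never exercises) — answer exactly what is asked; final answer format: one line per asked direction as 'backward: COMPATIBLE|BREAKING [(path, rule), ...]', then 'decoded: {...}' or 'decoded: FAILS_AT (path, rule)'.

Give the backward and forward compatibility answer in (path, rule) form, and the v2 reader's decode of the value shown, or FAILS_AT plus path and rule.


each type pair in Ticket: writer, then reader
checking backward for Ticket: reader v2 against writer v1:
  kind <- kind (Role -> Role, writer required)
  codes <- codes (list<float32> -> list<float32>, writer required)
  weight: no writer match
  rating (writer side), unknown to reader
  verified (writer side), unknown to reader
  R5 fires at kind
  R2 fires at rating
  backward on Ticket therefore BREAKING (2)
checking forward for Ticket: reader v1 against writer v2:
  kind <- kind (Role -> Role, writer required)
  codes <- codes (list<float32> -> list<float32>, writer required)
  rating: no writer match
  verified: no writer match
  weight (writer side), unknown to reader
  R1 fires at verified
  R2 fires at weight
  forward on Ticket therefore BREAKING (2)
decoding the Ticket value with the v2 reader:
  kind := "OWNER"
  codes := [3.75, 0.0]
  weight := null (not supplied -> null)
  writer verified: reserved -> dropped
  => decoded: {"kind": "OWNER", "codes": [3.75, 0.0], "weight": null}

backward: BREAKING [(kind, R5), (rating, R2)]; forward: BREAKING [(verified, R1), (weight, R2)]; decoded: {"kind": "OWNER", "codes": [3.75, 0.0], "weight": null}


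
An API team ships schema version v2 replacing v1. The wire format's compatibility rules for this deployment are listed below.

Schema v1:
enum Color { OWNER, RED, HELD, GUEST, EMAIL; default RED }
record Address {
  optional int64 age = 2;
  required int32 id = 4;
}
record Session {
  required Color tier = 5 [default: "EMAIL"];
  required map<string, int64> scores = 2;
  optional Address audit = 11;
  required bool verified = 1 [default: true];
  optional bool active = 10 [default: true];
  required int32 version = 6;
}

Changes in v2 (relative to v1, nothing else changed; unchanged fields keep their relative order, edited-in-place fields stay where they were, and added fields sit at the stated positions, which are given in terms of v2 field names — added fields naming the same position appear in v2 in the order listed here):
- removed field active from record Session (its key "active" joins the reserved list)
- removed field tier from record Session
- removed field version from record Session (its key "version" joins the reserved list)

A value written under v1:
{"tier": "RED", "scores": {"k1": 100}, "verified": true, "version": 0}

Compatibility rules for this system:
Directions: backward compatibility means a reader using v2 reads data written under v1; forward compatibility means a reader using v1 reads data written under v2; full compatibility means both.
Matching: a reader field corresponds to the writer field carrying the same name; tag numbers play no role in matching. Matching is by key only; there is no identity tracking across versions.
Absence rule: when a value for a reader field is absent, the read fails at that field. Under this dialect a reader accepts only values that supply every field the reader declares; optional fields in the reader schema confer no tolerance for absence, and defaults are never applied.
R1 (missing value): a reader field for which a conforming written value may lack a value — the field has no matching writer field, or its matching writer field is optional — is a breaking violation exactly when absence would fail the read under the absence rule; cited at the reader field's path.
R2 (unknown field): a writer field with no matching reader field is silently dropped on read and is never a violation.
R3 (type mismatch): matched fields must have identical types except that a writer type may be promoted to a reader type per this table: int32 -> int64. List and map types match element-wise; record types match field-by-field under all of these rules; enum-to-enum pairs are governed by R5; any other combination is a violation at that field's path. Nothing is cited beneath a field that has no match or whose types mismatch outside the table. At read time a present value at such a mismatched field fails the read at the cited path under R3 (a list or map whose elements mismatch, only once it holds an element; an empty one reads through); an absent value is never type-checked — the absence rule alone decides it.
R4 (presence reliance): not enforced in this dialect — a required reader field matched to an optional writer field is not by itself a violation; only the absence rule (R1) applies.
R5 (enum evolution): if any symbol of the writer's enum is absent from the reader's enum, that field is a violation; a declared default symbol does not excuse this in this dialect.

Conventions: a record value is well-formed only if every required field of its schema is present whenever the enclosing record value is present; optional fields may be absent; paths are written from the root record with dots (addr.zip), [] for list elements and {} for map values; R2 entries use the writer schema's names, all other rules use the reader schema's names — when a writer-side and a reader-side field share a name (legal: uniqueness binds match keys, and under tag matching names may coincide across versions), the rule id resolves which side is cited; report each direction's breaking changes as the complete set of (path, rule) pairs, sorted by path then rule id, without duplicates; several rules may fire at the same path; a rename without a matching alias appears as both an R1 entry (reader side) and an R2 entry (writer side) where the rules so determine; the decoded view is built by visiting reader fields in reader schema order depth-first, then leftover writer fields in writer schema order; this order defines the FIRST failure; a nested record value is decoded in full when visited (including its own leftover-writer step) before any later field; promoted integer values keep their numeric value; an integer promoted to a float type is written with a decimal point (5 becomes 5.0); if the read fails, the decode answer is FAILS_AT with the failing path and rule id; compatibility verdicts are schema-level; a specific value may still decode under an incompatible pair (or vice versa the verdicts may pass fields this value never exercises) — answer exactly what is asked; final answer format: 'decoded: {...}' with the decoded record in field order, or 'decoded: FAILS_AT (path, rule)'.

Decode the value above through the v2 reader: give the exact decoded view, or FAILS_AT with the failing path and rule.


decoded: FAILS_AT (audit, R1)

each type pair in Session: writer, then reader
decoding the Session value with the v2 reader:
  scores := {"k1": 100}
  read fails at audit under R1 (no fill)
  => FAILS_AT (audit, R1)
remaining Session differences; none change what is asked:
  removed field active from record Session (its key "active" joins the reserved list) -> a verdict-level change on Session — the shown value reads the same
  removed field tier from record Session -> a verdict-level change on Session — the shown value reads the same
  removed field version from record Session (its key "version" joins the reserved list) -> a verdict-level change on Session — the shown value reads the same
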